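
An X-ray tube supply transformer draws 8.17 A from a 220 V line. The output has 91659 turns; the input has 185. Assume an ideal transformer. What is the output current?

I_out/I_in = N_in/N_out, so I_out = 8.17 × 185/91659 = 0.0165 A.

I_out ≈ 0.0165 A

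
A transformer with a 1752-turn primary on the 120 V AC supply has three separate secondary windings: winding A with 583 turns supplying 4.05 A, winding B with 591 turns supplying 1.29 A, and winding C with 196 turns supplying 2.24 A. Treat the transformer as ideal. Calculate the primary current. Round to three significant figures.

V_A = 120 × 583/1752 = 39.932 V; V_B = 120 × 591/1752 = 40.479 V; V_C = 120 × 196/1752 = 13.425 V.
P_out = V_A I_A + V_B I_B + V_C I_C = 39.932×4.05 + 40.479×1.29 + 13.425×2.24 = 161.72 + 52.218 + 30.071 = 244.01 W.
Ideal ⇒ P_in = P_out, so I_p = P_out/V_p = 244.01/120 = 2.03 A.

I_p ≈ 2.03 A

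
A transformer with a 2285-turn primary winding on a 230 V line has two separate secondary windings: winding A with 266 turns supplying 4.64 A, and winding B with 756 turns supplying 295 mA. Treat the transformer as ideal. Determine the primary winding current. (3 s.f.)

V_A = 230 × 266/2285 = 26.775 V; V_B = 230 × 756/2285 = 76.096 V.
P_out = V_A I_A + V_B I_B = 26.775×4.64 + 76.096×0.295 = 124.23 + 22.448 = 146.68 W.
Ideal ⇒ P_in = P_out, so I_p = P_out/V_p = 146.68/230 = 0.638 A.

I_p ≈ 0.638 A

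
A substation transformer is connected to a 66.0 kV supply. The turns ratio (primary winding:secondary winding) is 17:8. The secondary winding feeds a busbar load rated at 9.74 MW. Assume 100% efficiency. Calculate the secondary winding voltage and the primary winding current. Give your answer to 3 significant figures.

V_s = V_p × N_s/N_p = 66000 × 8/17 = 31059 V.
I_s = P/V_s = 9.74×10^6/31059 = 313.60 A.
I_p = I_s × N_s/N_p = 313.60 × 8/17 = 148 A.

V_s ≈ 31100 V, I_p ≈ 148 A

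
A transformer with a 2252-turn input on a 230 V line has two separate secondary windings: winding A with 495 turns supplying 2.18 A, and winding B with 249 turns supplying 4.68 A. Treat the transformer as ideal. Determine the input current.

V_A = 230 × 495/2252 = 50.555 V; V_B = 230 × 249/2252 = 25.431 V.
P_out = V_A I_A + V_B I_B = 50.555×2.18 + 25.431×4.68 = 110.21 + 119.02 = 229.23 W.
Ideal ⇒ P_in = P_out, so I_in = P_out/V_in = 229.23/230 = 0.997 A.

I_in ≈ 0.997 A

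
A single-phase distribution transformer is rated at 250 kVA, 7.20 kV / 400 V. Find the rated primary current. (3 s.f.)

I_p = S/V_p = 250000/7200 = 34.7 A.

I_p ≈ 34.7 A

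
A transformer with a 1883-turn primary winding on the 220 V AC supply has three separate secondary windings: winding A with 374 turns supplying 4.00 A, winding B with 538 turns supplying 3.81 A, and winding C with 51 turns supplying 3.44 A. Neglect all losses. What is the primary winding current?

I_p ≈ 1.98 A

V_A = 220 × 374/1883 = 43.696 V; V_B = 220 × 538/1883 = 62.857 V; V_C = 220 × 51/1883 = 5.9586 V.
P_out = V_A I_A + V_B I_B + V_C I_C = 43.696×4.00 + 62.857×3.81 + 5.9586×3.44 = 174.78 + 239.49 + 20.498 = 434.77 W.
Ideal ⇒ P_in = P_out, so I_p = P_out/V_p = 434.77/220 = 1.98 A.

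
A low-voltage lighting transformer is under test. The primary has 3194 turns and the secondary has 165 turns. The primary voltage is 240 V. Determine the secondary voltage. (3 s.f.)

V_s/V_p = N_s/N_p, so V_s = 240 × 165/3194 = 12.4 V.

V_s ≈ 12.4 V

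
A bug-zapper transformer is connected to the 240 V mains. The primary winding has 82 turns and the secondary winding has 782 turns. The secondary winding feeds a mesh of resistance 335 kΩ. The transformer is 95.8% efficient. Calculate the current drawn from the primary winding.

I_p ≈ 0.0680 A

V_s = 240 × 782/82 = 2288.8 V.
I_s = V_s/R = 2288.8/335000 = 0.0068322 A.
P_out = V_s I_s = 2288.8 × 0.0068322 = 15.637 W.
P_in = P_out/η = 15.637/0.958 = 16.323 W.
I_p = P_in/V_p = 16.323/240 = 0.0680 A.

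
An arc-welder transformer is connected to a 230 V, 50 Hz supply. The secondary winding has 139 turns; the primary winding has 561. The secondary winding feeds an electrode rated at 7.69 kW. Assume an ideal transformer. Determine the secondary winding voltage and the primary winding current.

V_s = V_p × N_s/N_p = 230 × 139/561 = 56.988 V.
I_s = P/V_s = 7690/56.988 = 134.94 A.
I_p = I_s × N_s/N_p = 134.94 × 139/561 = 33.4 A.

V_s ≈ 57.0 V, I_p ≈ 33.4 A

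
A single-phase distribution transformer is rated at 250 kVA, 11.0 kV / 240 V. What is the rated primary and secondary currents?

I_p = S/V_p = 250000/11000 = 22.7 A.
I_s = S/V_s = 250000/240 = 1040 A.

I_p ≈ 22.7 A, I_s ≈ 1040 A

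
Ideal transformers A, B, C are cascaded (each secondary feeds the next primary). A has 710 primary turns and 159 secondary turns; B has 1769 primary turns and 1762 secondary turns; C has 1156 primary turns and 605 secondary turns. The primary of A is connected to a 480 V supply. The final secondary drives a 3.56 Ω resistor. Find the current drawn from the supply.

I_supply ≈ 1.84 A

Secondary of A: V = 480.00 × 159/710 = 107.49 V.
Secondary of B: V = 107.49 × 1762/1769 = 107.07 V.
Secondary of C: V = 107.07 × 605/1156 = 56.035 V.
I_load = 56.035/3.56 = 15.740 A, so P_out = 56.035 × 15.740 = 881.99 W.
All ideal ⇒ P_in = P_out, so I_supply = 881.99/480 = 1.84 A.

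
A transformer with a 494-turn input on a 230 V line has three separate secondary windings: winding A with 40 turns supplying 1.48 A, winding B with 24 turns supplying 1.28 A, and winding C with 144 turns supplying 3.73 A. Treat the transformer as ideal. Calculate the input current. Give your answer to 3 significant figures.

V_A = 230 × 40/494 = 18.623 V; V_B = 230 × 24/494 = 11.174 V; V_C = 230 × 144/494 = 67.045 V.
P_out = V_A I_A + V_B I_B + V_C I_C = 18.623×1.48 + 11.174×1.28 + 67.045×3.73 = 27.563 + 14.303 + 250.08 = 291.94 W.
Ideal ⇒ P_in = P_out, so I_in = P_out/V_in = 291.94/230 = 1.27 A.

I_in ≈ 1.27 A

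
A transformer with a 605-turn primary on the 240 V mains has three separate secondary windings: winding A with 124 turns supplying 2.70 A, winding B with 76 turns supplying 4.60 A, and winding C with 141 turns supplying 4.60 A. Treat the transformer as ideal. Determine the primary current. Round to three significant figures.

V_A = 240 × 124/605 = 49.190 V; V_B = 240 × 76/605 = 30.149 V; V_C = 240 × 141/605 = 55.934 V.
P_out = V_A I_A + V_B I_B + V_C I_C = 49.190×2.70 + 30.149×4.60 + 55.934×4.60 = 132.81 + 138.68 + 257.30 = 528.79 W.
Ideal ⇒ P_in = P_out, so I_p = P_out/V_p = 528.79/240 = 2.20 A.

I_p ≈ 2.20 A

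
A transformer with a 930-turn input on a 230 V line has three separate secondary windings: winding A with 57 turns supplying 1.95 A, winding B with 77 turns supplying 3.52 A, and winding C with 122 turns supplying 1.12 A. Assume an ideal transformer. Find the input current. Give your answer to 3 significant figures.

V_A = 230 × 57/930 = 14.097 V; V_B = 230 × 77/930 = 19.043 V; V_C = 230 × 122/930 = 30.172 V.
P_out = V_A I_A + V_B I_B + V_C I_C = 14.097×1.95 + 19.043×3.52 + 30.172×1.12 = 27.489 + 67.031 + 33.793 = 128.31 W.
Ideal ⇒ P_in = P_out, so I_in = P_out/V_in = 128.31/230 = 0.558 A.

I_in ≈ 0.558 A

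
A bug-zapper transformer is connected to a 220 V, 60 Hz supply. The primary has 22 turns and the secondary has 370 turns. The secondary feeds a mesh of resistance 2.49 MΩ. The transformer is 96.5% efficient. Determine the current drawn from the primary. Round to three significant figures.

V_s = 220 × 370/22 = 3700.0 V.
I_s = V_s/R = 3700.0/(2.49×10^6) = 0.0014859 A.
P_out = V_s I_s = 3700.0 × 0.0014859 = 5.4980 W.
P_in = P_out/η = 5.4980/0.965 = 5.6974 W.
I_p = P_in/V_p = 5.6974/220 = 0.0259 A.

I_p ≈ 0.0259 A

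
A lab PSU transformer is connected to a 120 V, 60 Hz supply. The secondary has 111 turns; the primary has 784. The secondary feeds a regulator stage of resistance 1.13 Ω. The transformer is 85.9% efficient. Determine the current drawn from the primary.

V_s = 120 × 111/784 = 16.990 V.
I_s = V_s/R = 16.990/1.13 = 15.035 A.
P_out = V_s I_s = 16.990 × 15.035 = 255.45 W.
P_in = P_out/η = 255.45/0.859 = 297.38 W.
I_p = P_in/V_p = 297.38/120 = 2.48 A.

I_p ≈ 2.48 A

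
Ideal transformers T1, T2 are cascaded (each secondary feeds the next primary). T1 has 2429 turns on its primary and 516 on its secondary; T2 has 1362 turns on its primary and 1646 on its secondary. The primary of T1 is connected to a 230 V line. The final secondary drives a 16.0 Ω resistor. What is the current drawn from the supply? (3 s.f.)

Secondary of T1: V = 230.00 × 516/2429 = 48.860 V.
Secondary of T2: V = 48.860 × 1646/1362 = 59.048 V.
I_load = 59.048/16.0 = 3.6905 A, so P_out = 59.048 × 3.6905 = 217.91 W.
All ideal ⇒ P_in = P_out, so I_supply = 217.91/230 = 0.947 A.

I_supply ≈ 0.947 A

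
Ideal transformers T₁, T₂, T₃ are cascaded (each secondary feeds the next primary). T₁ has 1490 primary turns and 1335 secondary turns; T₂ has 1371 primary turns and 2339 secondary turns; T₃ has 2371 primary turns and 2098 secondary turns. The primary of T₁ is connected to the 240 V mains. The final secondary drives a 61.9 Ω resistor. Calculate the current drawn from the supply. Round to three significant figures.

I_supply ≈ 7.09 A

After T₁: V = 240.00 × 1335/1490 = 215.03 V.
After T₂: V = 215.03 × 2339/1371 = 366.86 V.
After T₃: V = 366.86 × 2098/2371 = 324.62 V.
I_load = 324.62/61.9 = 5.2442 A, so P_out = 324.62 × 5.2442 = 1702.4 W.
All ideal ⇒ P_in = P_out, so I_supply = 1702.4/240 = 7.09 A.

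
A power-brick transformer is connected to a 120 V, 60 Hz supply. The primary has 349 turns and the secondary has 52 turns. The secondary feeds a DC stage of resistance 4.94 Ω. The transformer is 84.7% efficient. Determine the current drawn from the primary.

I_p ≈ 0.637 A

V_s = 120 × 52/349 = 17.880 V.
I_s = V_s/R = 17.880/4.94 = 3.6194 A.
P_out = V_s I_s = 17.880 × 3.6194 = 64.713 W.
P_in = P_out/η = 64.713/0.847 = 76.403 W.
I_p = P_in/V_p = 76.403/120 = 0.637 A.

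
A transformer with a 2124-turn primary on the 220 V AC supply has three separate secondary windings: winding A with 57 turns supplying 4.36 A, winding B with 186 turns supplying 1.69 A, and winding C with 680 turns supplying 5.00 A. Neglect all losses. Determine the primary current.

I_p ≈ 1.87 A

V_A = 220 × 57/2124 = 5.9040 V; V_B = 220 × 186/2124 = 19.266 V; V_C = 220 × 680/2124 = 70.433 V.
P_out = V_A I_A + V_B I_B + V_C I_C = 5.9040×4.36 + 19.266×1.69 + 70.433×5.00 = 25.741 + 32.559 + 352.17 = 410.47 W.
Ideal ⇒ P_in = P_out, so I_p = P_out/V_p = 410.47/220 = 1.87 A.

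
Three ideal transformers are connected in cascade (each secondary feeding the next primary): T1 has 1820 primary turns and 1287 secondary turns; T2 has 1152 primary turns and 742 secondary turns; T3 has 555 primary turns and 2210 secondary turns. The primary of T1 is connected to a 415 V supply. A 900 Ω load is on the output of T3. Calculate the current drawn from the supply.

I_supply ≈ 1.52 A

Secondary of T1: V = 415.00 × 1287/1820 = 293.46 V.
Secondary of T2: V = 293.46 × 742/1152 = 189.02 V.
Secondary of T3: V = 189.02 × 2210/555 = 752.67 V.
I_load = 752.67/900 = 0.83630 A, so P_out = 752.67 × 0.83630 = 629.46 W.
All ideal ⇒ P_in = P_out, so I_supply = 629.46/415 = 1.52 A.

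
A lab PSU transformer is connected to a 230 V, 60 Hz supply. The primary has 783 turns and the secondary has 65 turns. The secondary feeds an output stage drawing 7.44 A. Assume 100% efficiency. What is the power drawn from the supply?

P ≈ 142 W

I_p = I_s × N_s/N_p = 7.44 × 65/783 = 0.61762 A.
P = V_p I_p = 230 × 0.61762 = 142 W.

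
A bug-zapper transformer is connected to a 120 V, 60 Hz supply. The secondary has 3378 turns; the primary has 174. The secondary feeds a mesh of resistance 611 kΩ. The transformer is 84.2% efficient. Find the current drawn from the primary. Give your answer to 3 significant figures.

V_s = 120 × 3378/174 = 2329.7 V.
I_s = V_s/R = 2329.7/611000 = 0.0038129 A.
P_out = V_s I_s = 2329.7 × 0.0038129 = 8.8826 W.
P_in = P_out/η = 8.8826/0.842 = 10.549 W.
I_p = P_in/V_p = 10.549/120 = 0.0879 A.

I_p ≈ 0.0879 A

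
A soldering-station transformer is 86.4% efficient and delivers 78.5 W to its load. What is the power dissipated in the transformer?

P_in = P_out/η = 78.5/0.864 = 90.8565 W.
P_loss = P_in − P_out = 90.8565 − 78.5 = 12.4 W.

P_loss ≈ 12.4 W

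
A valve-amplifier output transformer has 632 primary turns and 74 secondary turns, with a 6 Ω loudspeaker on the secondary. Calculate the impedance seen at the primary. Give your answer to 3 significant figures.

Z_p = (N_p/N_s)² × Z_s = (632/74)² × 6 = 438 Ω.

Z_p ≈ 438 Ω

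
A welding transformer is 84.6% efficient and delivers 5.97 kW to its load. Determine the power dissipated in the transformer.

P_in = P_out/η = 5970/0.846 = 7056.74 W.
P_loss = P_in − P_out = 7056.74 − 5970 = 1090 W.

P_loss ≈ 1090 W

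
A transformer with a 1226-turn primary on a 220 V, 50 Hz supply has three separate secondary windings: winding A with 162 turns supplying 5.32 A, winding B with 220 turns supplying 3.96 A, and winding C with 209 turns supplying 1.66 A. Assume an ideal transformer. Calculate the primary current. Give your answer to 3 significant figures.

V_A = 220 × 162/1226 = 29.070 V; V_B = 220 × 220/1226 = 39.478 V; V_C = 220 × 209/1226 = 37.504 V.
P_out = V_A I_A + V_B I_B + V_C I_C = 29.070×5.32 + 39.478×3.96 + 37.504×1.66 = 154.65 + 156.33 + 62.257 = 373.24 W.
Ideal ⇒ P_in = P_out, so I_p = P_out/V_p = 373.24/220 = 1.70 A.

I_p ≈ 1.70 A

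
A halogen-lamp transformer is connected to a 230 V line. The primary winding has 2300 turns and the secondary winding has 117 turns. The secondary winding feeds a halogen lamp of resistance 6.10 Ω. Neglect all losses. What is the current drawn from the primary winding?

I_p ≈ 0.0976 A

V_s = V_p × N_s/N_p = 230 × 117/2300 = 11.700 V.
I_s = V_s/R = 11.700/6.10 = 1.9180 A.
For an ideal transformer I_p N_p = I_s N_s, so I_p = 1.9180 × 117/2300 = 0.0976 A.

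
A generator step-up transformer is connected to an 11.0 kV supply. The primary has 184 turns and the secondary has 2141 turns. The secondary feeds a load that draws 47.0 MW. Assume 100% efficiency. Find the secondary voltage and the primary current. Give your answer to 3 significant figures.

V_s = V_p × N_s/N_p = 11000 × 2141/184 = 127990 V.
I_s = P/V_s = 4.70×10^7/127990 = 367.20 A.
I_p = I_s × N_s/N_p = 367.20 × 2141/184 = 4270 A.

V_s ≈ 128000 V, I_p ≈ 4270 A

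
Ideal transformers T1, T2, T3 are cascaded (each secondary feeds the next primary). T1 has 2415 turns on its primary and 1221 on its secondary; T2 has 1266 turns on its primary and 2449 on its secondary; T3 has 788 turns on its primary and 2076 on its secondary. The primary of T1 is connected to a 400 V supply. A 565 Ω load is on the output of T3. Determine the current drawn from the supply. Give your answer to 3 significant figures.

Secondary of T1: V = 400.00 × 1221/2415 = 202.24 V.
Secondary of T2: V = 202.24 × 2449/1266 = 391.21 V.
Secondary of T3: V = 391.21 × 2076/788 = 1030.7 V.
I_load = 1030.7/565 = 1.8242 A, so P_out = 1030.7 × 1.8242 = 1880.1 W.
All ideal ⇒ P_in = P_out, so I_supply = 1880.1/400 = 4.70 A.

I_supply ≈ 4.70 A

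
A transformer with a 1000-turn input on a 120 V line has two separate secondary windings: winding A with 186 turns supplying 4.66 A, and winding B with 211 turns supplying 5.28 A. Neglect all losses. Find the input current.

I_in ≈ 1.98 A

V_A = 120 × 186/1000 = 22.320 V; V_B = 120 × 211/1000 = 25.320 V.
P_out = V_A I_A + V_B I_B = 22.320×4.66 + 25.320×5.28 = 104.01 + 133.69 = 237.70 W.
Ideal ⇒ P_in = P_out, so I_in = P_out/V_in = 237.70/120 = 1.98 A.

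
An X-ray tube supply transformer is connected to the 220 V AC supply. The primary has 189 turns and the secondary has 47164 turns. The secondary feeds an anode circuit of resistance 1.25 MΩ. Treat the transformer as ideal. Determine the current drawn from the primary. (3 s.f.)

I_p ≈ 11.0 A

V_s = V_p × N_s/N_p = 220 × 47164/189 = 54900 V.
I_s = V_s/R = 54900/(1.25×10^6) = 0.043920 A.
For an ideal transformer I_p N_p = I_s N_s, so I_p = 0.043920 × 47164/189 = 11.0 A.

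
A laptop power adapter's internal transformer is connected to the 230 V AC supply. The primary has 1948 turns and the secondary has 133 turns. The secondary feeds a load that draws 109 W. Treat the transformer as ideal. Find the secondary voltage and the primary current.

V_s ≈ 15.7 V, I_p ≈ 0.474 A

V_s = V_p × N_s/N_p = 230 × 133/1948 = 15.703 V.
I_s = P/V_s = 109/15.703 = 6.9412 A.
I_p = I_s × N_s/N_p = 6.9412 × 133/1948 = 0.474 A.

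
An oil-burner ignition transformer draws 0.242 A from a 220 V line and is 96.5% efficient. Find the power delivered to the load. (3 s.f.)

P_out ≈ 51.4 W

P_in = V_p I_p = 220 × 0.242 = 53.240 W.
P_out = η P_in = 0.965 × 53.240 = 51.4 W.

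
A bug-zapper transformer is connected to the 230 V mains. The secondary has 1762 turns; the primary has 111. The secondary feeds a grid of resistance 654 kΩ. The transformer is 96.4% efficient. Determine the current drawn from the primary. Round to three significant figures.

V_s = 230 × 1762/111 = 3651.0 V.
I_s = V_s/R = 3651.0/654000 = 0.0055826 A.
P_out = V_s I_s = 3651.0 × 0.0055826 = 20.382 W.
P_in = P_out/η = 20.382/0.964 = 21.143 W.
I_p = P_in/V_p = 21.143/230 = 0.0919 A.

I_p ≈ 0.0919 A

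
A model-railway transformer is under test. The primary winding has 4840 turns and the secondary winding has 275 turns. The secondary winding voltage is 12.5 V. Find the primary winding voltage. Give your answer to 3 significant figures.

V_p/V_s = N_p/N_s, so V_p = 12.5 × 4840/275 = 220 V.

V_p ≈ 220 V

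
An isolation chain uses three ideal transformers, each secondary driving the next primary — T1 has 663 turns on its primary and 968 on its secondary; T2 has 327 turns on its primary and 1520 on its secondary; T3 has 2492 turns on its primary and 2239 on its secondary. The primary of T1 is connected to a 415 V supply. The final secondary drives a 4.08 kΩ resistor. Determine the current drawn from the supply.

Secondary of T1: V = 415.00 × 968/663 = 605.91 V.
Secondary of T2: V = 605.91 × 1520/327 = 2816.5 V.
Secondary of T3: V = 2816.5 × 2239/2492 = 2530.5 V.
I_load = 2530.5/4080 = 0.62023 A, so P_out = 2530.5 × 0.62023 = 1569.5 W.
All ideal ⇒ P_in = P_out, so I_supply = 1569.5/415 = 3.78 A.

I_supply ≈ 3.78 A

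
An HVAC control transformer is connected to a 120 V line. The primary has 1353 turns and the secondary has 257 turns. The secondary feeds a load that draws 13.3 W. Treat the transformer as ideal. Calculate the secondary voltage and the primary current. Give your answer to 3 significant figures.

V_s ≈ 22.8 V, I_p ≈ 0.111 A

V_s = V_p × N_s/N_p = 120 × 257/1353 = 22.794 V.
I_s = P/V_s = 13.3/22.794 = 0.58349 A.
I_p = I_s × N_s/N_p = 0.58349 × 257/1353 = 0.111 A.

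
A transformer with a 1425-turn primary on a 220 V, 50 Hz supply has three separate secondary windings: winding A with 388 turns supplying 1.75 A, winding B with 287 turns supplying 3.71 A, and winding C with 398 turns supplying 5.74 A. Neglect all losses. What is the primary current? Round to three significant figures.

V_A = 220 × 388/1425 = 59.902 V; V_B = 220 × 287/1425 = 44.309 V; V_C = 220 × 398/1425 = 61.446 V.
P_out = V_A I_A + V_B I_B + V_C I_C = 59.902×1.75 + 44.309×3.71 + 61.446×5.74 = 104.83 + 164.39 + 352.70 = 621.91 W.
Ideal ⇒ P_in = P_out, so I_p = P_out/V_p = 621.91/220 = 2.83 A.

I_p ≈ 2.83 A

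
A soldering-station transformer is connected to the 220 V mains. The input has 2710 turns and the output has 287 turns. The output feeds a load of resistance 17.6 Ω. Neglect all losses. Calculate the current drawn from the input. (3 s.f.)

V_out = V_in × N_out/N_in = 220 × 287/2710 = 23.299 V.
I_out = V_out/R = 23.299/17.6 = 1.3238 A.
For an ideal transformer I_in N_in = I_out N_out, so I_in = 1.3238 × 287/2710 = 0.140 A.

I_in ≈ 0.140 A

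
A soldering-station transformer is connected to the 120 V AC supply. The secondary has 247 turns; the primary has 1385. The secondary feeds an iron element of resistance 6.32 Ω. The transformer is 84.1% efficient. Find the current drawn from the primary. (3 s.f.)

I_p ≈ 0.718 A

V_s = 120 × 247/1385 = 21.401 V.
I_s = V_s/R = 21.401/6.32 = 3.3862 A.
P_out = V_s I_s = 21.401 × 3.3862 = 72.467 W.
P_in = P_out/η = 72.467/0.841 = 86.168 W.
I_p = P_in/V_p = 86.168/120 = 0.718 A.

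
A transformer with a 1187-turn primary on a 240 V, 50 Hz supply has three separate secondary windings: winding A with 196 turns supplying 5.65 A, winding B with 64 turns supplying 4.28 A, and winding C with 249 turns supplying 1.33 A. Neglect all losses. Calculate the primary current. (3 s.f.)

V_A = 240 × 196/1187 = 39.629 V; V_B = 240 × 64/1187 = 12.940 V; V_C = 240 × 249/1187 = 50.345 V.
P_out = V_A I_A + V_B I_B + V_C I_C = 39.629×5.65 + 12.940×4.28 + 50.345×1.33 = 223.91 + 55.384 + 66.959 = 346.25 W.
Ideal ⇒ P_in = P_out, so I_p = P_out/V_p = 346.25/240 = 1.44 A.

I_p ≈ 1.44 A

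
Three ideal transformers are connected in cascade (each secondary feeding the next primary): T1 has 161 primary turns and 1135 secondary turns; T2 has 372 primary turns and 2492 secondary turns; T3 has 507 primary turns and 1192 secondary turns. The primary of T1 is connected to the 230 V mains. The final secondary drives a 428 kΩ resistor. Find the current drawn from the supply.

After T1: V = 230.00 × 1135/161 = 1621.4 V.
After T2: V = 1621.4 × 2492/372 = 10862 V.
After T3: V = 10862 × 1192/507 = 25537 V.
I_load = 25537/428000 = 0.059666 A, so P_out = 25537 × 0.059666 = 1523.7 W.
All ideal ⇒ P_in = P_out, so I_supply = 1523.7/230 = 6.62 A.

I_supply ≈ 6.62 A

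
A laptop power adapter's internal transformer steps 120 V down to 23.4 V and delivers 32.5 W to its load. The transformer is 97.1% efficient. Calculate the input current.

P_in = P_out/η = 32.5/0.971 = 33.471 W.
I_in = P_in/V_in = 33.471/120 = 0.279 A.

I_in ≈ 0.279 A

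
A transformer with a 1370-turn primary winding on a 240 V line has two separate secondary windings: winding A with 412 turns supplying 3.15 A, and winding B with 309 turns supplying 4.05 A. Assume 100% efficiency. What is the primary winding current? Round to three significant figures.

I_p ≈ 1.86 A

V_A = 240 × 412/1370 = 72.175 V; V_B = 240 × 309/1370 = 54.131 V.
P_out = V_A I_A + V_B I_B = 72.175×3.15 + 54.131×4.05 = 227.35 + 219.23 = 446.58 W.
Ideal ⇒ P_in = P_out, so I_p = P_out/V_p = 446.58/240 = 1.86 A.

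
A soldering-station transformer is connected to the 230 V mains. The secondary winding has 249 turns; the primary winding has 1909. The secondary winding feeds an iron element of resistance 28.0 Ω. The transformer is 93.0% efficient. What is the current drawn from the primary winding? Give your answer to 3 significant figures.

V_s = 230 × 249/1909 = 30.000 V.
I_s = V_s/R = 30.000/28.0 = 1.0714 A.
P_out = V_s I_s = 30.000 × 1.0714 = 32.143 W.
P_in = P_out/η = 32.143/0.930 = 34.562 W.
I_p = P_in/V_p = 34.562/230 = 0.150 A.

I_p ≈ 0.150 A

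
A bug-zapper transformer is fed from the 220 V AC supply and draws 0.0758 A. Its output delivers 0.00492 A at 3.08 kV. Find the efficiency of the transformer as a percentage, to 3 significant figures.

P_in = 220 × 0.0758 = 16.6760 W.
P_out = 3080 × 0.00492 = 15.1536 W.
η = P_out/P_in = 15.1536/16.6760 = 0.909.

η ≈ 90.9%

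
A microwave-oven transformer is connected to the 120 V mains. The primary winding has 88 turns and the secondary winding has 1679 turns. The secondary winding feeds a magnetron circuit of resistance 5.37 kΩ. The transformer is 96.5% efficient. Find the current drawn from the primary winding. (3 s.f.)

I_p ≈ 8.43 A

V_s = 120 × 1679/88 = 2289.5 V.
I_s = V_s/R = 2289.5/5370 = 0.42636 A.
P_out = V_s I_s = 2289.5 × 0.42636 = 976.17 W.
P_in = P_out/η = 976.17/0.965 = 1011.6 W.
I_p = P_in/V_p = 1011.6/120 = 8.43 A.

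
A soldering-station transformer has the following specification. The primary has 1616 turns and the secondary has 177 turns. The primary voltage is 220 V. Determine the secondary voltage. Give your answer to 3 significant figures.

V_s/V_p = N_s/N_p, so V_s = 220 × 177/1616 = 24.1 V.

V_s ≈ 24.1 V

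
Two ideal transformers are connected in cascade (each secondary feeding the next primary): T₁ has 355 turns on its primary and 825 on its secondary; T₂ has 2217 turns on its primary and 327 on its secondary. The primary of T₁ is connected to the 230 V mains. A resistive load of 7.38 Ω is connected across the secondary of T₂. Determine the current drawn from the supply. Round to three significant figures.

Secondary of T₁: V = 230.00 × 825/355 = 534.51 V.
Secondary of T₂: V = 534.51 × 327/2217 = 78.838 V.
I_load = 78.838/7.38 = 10.683 A, so P_out = 78.838 × 10.683 = 842.20 W.
All ideal ⇒ P_in = P_out, so I_supply = 842.20/230 = 3.66 A.

I_supply ≈ 3.66 A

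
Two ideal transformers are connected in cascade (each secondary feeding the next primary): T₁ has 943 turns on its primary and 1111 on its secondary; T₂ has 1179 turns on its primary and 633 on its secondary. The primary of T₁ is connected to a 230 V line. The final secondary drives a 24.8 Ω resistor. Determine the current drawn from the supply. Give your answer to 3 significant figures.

I_supply ≈ 3.71 A

After T₁: V = 230.00 × 1111/943 = 270.98 V.
After T₂: V = 270.98 × 633/1179 = 145.49 V.
I_load = 145.49/24.8 = 5.8664 A, so P_out = 145.49 × 5.8664 = 853.47 W.
All ideal ⇒ P_in = P_out, so I_supply = 853.47/230 = 3.71 A.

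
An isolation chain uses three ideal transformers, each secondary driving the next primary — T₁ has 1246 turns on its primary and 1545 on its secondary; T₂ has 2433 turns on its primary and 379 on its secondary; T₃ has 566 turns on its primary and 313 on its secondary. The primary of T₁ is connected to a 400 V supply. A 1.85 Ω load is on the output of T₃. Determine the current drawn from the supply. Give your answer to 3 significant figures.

I_supply ≈ 2.47 A

Secondary of T₁: V = 400.00 × 1545/1246 = 495.99 V.
Secondary of T₂: V = 495.99 × 379/2433 = 77.262 V.
Secondary of T₃: V = 77.262 × 313/566 = 42.726 V.
I_load = 42.726/1.85 = 23.095 A, so P_out = 42.726 × 23.095 = 986.78 W.
All ideal ⇒ P_in = P_out, so I_supply = 986.78/400 = 2.47 A.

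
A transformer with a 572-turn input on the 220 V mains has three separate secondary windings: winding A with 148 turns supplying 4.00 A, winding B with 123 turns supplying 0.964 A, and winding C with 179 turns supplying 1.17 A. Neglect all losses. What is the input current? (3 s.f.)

V_A = 220 × 148/572 = 56.923 V; V_B = 220 × 123/572 = 47.308 V; V_C = 220 × 179/572 = 68.846 V.
P_out = V_A I_A + V_B I_B + V_C I_C = 56.923×4.00 + 47.308×0.964 + 68.846×1.17 = 227.69 + 45.605 + 80.550 = 353.85 W.
Ideal ⇒ P_in = P_out, so I_in = P_out/V_in = 353.85/220 = 1.61 A.

I_in ≈ 1.61 A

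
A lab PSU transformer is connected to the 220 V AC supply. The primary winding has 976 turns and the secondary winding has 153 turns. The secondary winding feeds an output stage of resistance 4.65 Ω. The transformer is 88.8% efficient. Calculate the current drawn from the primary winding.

I_p ≈ 1.31 A

V_s = 220 × 153/976 = 34.488 V.
I_s = V_s/R = 34.488/4.65 = 7.4167 A.
P_out = V_s I_s = 34.488 × 7.4167 = 255.79 W.
P_in = P_out/η = 255.79/0.888 = 288.05 W.
I_p = P_in/V_p = 288.05/220 = 1.31 A.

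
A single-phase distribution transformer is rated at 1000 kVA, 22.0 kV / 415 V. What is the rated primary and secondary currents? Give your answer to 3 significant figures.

I_p ≈ 45.5 A, I_s ≈ 2410 A

I_p = S/V_p = 1000000/22000 = 45.5 A.
I_s = S/V_s = 1000000/415 = 2410 A.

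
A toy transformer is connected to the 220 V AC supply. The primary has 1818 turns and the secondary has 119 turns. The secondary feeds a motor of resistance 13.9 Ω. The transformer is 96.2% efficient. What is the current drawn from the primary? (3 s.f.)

I_p ≈ 0.0705 A

V_s = 220 × 119/1818 = 14.400 V.
I_s = V_s/R = 14.400/13.9 = 1.0360 A.
P_out = V_s I_s = 14.400 × 1.0360 = 14.919 W.
P_in = P_out/η = 14.919/0.962 = 15.508 W.
I_p = P_in/V_p = 15.508/220 = 0.0705 A.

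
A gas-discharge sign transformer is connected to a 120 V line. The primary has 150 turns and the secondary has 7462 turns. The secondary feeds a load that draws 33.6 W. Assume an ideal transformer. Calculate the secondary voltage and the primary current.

V_s = V_p × N_s/N_p = 120 × 7462/150 = 5969.6 V.
I_s = P/V_s = 33.6/5969.6 = 0.0056285 A.
I_p = I_s × N_s/N_p = 0.0056285 × 7462/150 = 0.280 A.

V_s ≈ 5970 V, I_p ≈ 0.280 A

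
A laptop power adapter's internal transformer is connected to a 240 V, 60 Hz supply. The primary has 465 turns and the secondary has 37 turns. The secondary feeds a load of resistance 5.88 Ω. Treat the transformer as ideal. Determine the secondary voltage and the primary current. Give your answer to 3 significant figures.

V_s = V_p × N_s/N_p = 240 × 37/465 = 19.097 V.
I_s = V_s/R = 19.097/5.88 = 3.2478 A.
I_p = I_s × N_s/N_p = 3.2478 × 37/465 = 0.258 A.

V_s ≈ 19.1 V, I_p ≈ 0.258 A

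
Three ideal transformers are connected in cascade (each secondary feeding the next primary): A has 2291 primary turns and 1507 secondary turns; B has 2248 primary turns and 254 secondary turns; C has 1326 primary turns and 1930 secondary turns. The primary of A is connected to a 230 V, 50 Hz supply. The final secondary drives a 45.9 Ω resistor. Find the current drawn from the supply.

Secondary of A: V = 230.00 × 1507/2291 = 151.29 V.
Secondary of B: V = 151.29 × 254/2248 = 17.094 V.
Secondary of C: V = 17.094 × 1930/1326 = 24.881 V.
I_load = 24.881/45.9 = 0.54207 A, so P_out = 24.881 × 0.54207 = 13.487 W.
All ideal ⇒ P_in = P_out, so I_supply = 13.487/230 = 0.0586 A.

I_supply ≈ 0.0586 A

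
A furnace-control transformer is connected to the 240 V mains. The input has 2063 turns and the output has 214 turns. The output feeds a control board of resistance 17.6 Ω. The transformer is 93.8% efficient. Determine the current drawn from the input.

I_in ≈ 0.156 A

V_out = 240 × 214/2063 = 24.896 V.
I_out = V_out/R = 24.896/17.6 = 1.4145 A.
P_out = V_out I_out = 24.896 × 1.4145 = 35.216 W.
P_in = P_out/η = 35.216/0.938 = 37.544 W.
I_in = P_in/V_in = 37.544/240 = 0.156 A.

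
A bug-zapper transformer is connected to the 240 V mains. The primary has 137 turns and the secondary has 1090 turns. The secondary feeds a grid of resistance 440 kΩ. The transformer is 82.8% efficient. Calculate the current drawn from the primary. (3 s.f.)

I_p ≈ 0.0417 A

V_s = 240 × 1090/137 = 1909.5 V.
I_s = V_s/R = 1909.5/440000 = 0.0043397 A.
P_out = V_s I_s = 1909.5 × 0.0043397 = 8.2867 W.
P_in = P_out/η = 8.2867/0.828 = 10.008 W.
I_p = P_in/V_p = 10.008/240 = 0.0417 A.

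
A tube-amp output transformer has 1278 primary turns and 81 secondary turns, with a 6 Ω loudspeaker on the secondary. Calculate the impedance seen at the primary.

Z_p ≈ 1490 Ω

Z_p = (N_p/N_s)² × Z_s = (1278/81)² × 6 = 1490 Ω.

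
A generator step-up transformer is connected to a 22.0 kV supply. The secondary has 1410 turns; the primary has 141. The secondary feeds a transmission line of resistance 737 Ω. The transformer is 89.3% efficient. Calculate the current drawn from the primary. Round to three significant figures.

V_s = 22000 × 1410/141 = 220000 V.
I_s = V_s/R = 220000/737 = 298.51 A.
P_out = V_s I_s = 220000 × 298.51 = 6.5672×10^7 W.
P_in = P_out/η = 6.5672×10^7/0.893 = 7.3540×10^7 W.
I_p = P_in/V_p = 7.3540×10^7/22000 = 3340 A.

I_p ≈ 3340 A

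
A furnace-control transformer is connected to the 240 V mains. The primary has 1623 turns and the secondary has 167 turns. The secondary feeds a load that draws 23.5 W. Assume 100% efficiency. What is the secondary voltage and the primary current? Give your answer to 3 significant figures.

V_s = V_p × N_s/N_p = 240 × 167/1623 = 24.695 V.
I_s = P/V_s = 23.5/24.695 = 0.95161 A.
I_p = I_s × N_s/N_p = 0.95161 × 167/1623 = 0.0979 A.

V_s ≈ 24.7 V, I_p ≈ 0.0979 A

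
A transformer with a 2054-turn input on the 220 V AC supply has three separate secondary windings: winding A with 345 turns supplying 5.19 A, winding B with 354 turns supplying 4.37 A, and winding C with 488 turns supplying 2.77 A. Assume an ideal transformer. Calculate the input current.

V_A = 220 × 345/2054 = 36.952 V; V_B = 220 × 354/2054 = 37.916 V; V_C = 220 × 488/2054 = 52.269 V.
P_out = V_A I_A + V_B I_B + V_C I_C = 36.952×5.19 + 37.916×4.37 + 52.269×2.77 = 191.78 + 165.69 + 144.78 = 502.26 W.
Ideal ⇒ P_in = P_out, so I_in = P_out/V_in = 502.26/220 = 2.28 A.

I_in ≈ 2.28 A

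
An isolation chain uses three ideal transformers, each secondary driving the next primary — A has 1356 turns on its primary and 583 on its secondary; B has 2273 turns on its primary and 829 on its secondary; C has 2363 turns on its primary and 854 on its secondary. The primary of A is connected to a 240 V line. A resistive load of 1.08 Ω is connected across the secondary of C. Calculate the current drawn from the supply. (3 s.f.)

I_supply ≈ 0.714 A

Secondary of A: V = 240.00 × 583/1356 = 103.19 V.
Secondary of B: V = 103.19 × 829/2273 = 37.634 V.
Secondary of C: V = 37.634 × 854/2363 = 13.601 V.
I_load = 13.601/1.08 = 12.593 A, so P_out = 13.601 × 12.593 = 171.28 W.
All ideal ⇒ P_in = P_out, so I_supply = 171.28/240 = 0.714 A.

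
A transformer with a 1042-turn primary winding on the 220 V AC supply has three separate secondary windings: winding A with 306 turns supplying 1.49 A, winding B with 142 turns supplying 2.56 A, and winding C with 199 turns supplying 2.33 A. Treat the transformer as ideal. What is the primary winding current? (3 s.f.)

I_p ≈ 1.23 A

V_A = 220 × 306/1042 = 64.607 V; V_B = 220 × 142/1042 = 29.981 V; V_C = 220 × 199/1042 = 42.015 V.
P_out = V_A I_A + V_B I_B + V_C I_C = 64.607×1.49 + 29.981×2.56 + 42.015×2.33 = 96.264 + 76.751 + 97.896 = 270.91 W.
Ideal ⇒ P_in = P_out, so I_p = P_out/V_p = 270.91/220 = 1.23 A.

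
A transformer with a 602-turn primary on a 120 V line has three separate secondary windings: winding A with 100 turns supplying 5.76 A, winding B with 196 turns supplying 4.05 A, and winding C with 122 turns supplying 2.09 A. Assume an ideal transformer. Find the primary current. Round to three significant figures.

I_p ≈ 2.70 A

V_A = 120 × 100/602 = 19.934 V; V_B = 120 × 196/602 = 39.070 V; V_C = 120 × 122/602 = 24.319 V.
P_out = V_A I_A + V_B I_B + V_C I_C = 19.934×5.76 + 39.070×4.05 + 24.319×2.09 = 114.82 + 158.23 + 50.827 = 323.88 W.
Ideal ⇒ P_in = P_out, so I_p = P_out/V_p = 323.88/120 = 2.70 A.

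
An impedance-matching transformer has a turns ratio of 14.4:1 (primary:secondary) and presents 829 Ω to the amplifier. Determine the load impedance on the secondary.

Z_s ≈ 4.00 Ω

Z_s = Z_p/(N_p/N_s)² = 829/14.4² = 4.00 Ω.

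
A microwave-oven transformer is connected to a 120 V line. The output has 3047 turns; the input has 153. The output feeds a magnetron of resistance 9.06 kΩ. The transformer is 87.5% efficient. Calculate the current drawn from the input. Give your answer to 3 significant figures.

I_in ≈ 6.00 A

V_out = 120 × 3047/153 = 2389.8 V.
I_out = V_out/R = 2389.8/9060 = 0.26378 A.
P_out = V_out I_out = 2389.8 × 0.26378 = 630.37 W.
P_in = P_out/η = 630.37/0.875 = 720.42 W.
I_in = P_in/V_in = 720.42/120 = 6.00 A.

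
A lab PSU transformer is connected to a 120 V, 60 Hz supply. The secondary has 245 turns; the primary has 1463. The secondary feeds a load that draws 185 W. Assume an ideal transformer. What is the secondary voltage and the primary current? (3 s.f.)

V_s = V_p × N_s/N_p = 120 × 245/1463 = 20.096 V.
I_s = P/V_s = 185/20.096 = 9.2060 A.
I_p = I_s × N_s/N_p = 9.2060 × 245/1463 = 1.54 A.

V_s ≈ 20.1 V, I_p ≈ 1.54 A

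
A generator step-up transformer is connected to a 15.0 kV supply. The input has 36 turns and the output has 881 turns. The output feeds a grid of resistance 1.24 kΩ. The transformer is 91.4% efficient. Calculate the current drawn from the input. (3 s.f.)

I_in ≈ 7930 A

V_out = 15000 × 881/36 = 367080 V.
I_out = V_out/R = 367080/1240 = 296.03 A.
P_out = V_out I_out = 367080 × 296.03 = 1.0867×10^8 W.
P_in = P_out/η = 1.0867×10^8/0.914 = 1.1889×10^8 W.
I_in = P_in/V_in = 1.1889×10^8/15000 = 7930 A.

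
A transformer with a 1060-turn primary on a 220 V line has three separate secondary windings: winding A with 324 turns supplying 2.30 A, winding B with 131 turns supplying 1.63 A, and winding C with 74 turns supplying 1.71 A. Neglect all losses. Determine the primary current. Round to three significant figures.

V_A = 220 × 324/1060 = 67.245 V; V_B = 220 × 131/1060 = 27.189 V; V_C = 220 × 74/1060 = 15.358 V.
P_out = V_A I_A + V_B I_B + V_C I_C = 67.245×2.30 + 27.189×1.63 + 15.358×1.71 = 154.66 + 44.318 + 26.263 = 225.24 W.
Ideal ⇒ P_in = P_out, so I_p = P_out/V_p = 225.24/220 = 1.02 A.

I_p ≈ 1.02 A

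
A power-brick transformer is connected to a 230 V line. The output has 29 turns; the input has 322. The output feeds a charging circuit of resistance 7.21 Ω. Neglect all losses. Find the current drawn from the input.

I_in ≈ 0.259 A

V_out = V_in × N_out/N_in = 230 × 29/322 = 20.714 V.
I_out = V_out/R = 20.714/7.21 = 2.8730 A.
For an ideal transformer I_in N_in = I_out N_out, so I_in = 2.8730 × 29/322 = 0.259 A.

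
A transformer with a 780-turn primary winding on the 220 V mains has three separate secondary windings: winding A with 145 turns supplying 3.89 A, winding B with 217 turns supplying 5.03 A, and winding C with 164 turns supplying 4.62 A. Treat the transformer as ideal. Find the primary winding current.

I_p ≈ 3.09 A

V_A = 220 × 145/780 = 40.897 V; V_B = 220 × 217/780 = 61.205 V; V_C = 220 × 164/780 = 46.256 V.
P_out = V_A I_A + V_B I_B + V_C I_C = 40.897×3.89 + 61.205×5.03 + 46.256×4.62 = 159.09 + 307.86 + 213.70 = 680.66 W.
Ideal ⇒ P_in = P_out, so I_p = P_out/V_p = 680.66/220 = 3.09 A.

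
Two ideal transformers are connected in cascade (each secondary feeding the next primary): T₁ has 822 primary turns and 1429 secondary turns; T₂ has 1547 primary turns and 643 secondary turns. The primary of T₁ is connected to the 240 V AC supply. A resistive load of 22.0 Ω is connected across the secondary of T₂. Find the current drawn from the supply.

I_supply ≈ 5.70 A

After T₁: V = 240.00 × 1429/822 = 417.23 V.
After T₂: V = 417.23 × 643/1547 = 173.42 V.
I_load = 173.42/22.0 = 7.8826 A, so P_out = 173.42 × 7.8826 = 1367.0 W.
All ideal ⇒ P_in = P_out, so I_supply = 1367.0/240 = 5.70 A.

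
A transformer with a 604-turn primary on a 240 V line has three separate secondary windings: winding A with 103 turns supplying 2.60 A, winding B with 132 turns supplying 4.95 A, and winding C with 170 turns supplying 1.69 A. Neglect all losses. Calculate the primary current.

V_A = 240 × 103/604 = 40.927 V; V_B = 240 × 132/604 = 52.450 V; V_C = 240 × 170/604 = 67.550 V.
P_out = V_A I_A + V_B I_B + V_C I_C = 40.927×2.60 + 52.450×4.95 + 67.550×1.69 = 106.41 + 259.63 + 114.16 = 480.20 W.
Ideal ⇒ P_in = P_out, so I_p = P_out/V_p = 480.20/240 = 2.00 A.

I_p ≈ 2.00 A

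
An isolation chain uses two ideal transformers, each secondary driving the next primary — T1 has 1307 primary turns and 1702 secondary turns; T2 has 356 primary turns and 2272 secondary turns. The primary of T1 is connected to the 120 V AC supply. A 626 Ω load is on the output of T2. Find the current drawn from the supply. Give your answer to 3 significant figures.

After T1: V = 120.00 × 1702/1307 = 156.27 V.
After T2: V = 156.27 × 2272/356 = 997.29 V.
I_load = 997.29/626 = 1.5931 A, so P_out = 997.29 × 1.5931 = 1588.8 W.
All ideal ⇒ P_in = P_out, so I_supply = 1588.8/120 = 13.2 A.

I_supply ≈ 13.2 A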